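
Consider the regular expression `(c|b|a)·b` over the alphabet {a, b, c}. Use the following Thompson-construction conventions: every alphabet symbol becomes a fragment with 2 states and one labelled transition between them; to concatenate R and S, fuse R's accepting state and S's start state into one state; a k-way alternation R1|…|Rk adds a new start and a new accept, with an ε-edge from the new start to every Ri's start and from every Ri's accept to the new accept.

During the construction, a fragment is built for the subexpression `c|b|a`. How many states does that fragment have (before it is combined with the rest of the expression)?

Fragment for `c|b|a`:
Each of the 3 symbol leaves contributes a 2-state fragment.
  c|b|a = 8 states

8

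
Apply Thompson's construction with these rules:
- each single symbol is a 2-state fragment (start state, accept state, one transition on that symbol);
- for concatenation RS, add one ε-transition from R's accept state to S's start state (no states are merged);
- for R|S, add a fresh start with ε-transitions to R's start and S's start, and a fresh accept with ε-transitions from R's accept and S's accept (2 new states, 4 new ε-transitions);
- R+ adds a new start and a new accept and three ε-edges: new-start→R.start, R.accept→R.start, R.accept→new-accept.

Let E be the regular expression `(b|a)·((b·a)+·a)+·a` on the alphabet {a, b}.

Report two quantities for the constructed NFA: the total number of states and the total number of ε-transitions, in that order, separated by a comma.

Bottom-up over the parse tree:
Each of the 6 symbol leaves contributes 2 states and 0 ε-transitions.
  b|a — 6 states, 4 ε-transitions
  b·a — 4 states, 1 ε-transition
  (b·a)+ — 6 states, 4 ε-transitions
  (b·a)+·a — 8 states, 5 ε-transitions
  ((b·a)+·a)+ — 10 states, 8 ε-transitions
  (b|a)·((b·a)+·a)+·a — 18 states, 14 ε-transitions

18, 14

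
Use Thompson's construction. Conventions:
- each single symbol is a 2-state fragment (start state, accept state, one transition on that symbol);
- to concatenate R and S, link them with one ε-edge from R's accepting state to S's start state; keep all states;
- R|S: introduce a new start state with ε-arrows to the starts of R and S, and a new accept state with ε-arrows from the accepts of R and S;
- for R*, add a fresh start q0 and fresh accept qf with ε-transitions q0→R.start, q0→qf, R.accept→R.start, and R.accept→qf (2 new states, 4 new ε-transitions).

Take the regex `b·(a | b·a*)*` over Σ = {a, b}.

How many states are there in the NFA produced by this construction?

14

Building bottom-up:
Each of the 4 symbol leaves contributes a 2-state fragment.
  a* → 4 states
  b·a* → 6 states
  a | b·a* → 10 states
  (a | b·a*)* → 12 states
  b·(a | b·a*)* → 14 states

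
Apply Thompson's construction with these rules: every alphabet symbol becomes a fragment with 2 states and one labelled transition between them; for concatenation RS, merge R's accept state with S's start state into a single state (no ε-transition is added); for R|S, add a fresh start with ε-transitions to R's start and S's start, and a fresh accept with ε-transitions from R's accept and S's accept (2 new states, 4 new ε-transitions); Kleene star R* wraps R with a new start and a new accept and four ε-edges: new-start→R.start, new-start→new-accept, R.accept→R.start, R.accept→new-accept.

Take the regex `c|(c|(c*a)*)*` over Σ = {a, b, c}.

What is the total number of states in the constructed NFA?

Bottom-up over the parse tree:
Each of the 4 symbol leaves contributes a 2-state fragment.
  c* → 4 states
  c*a → 5 states
  (c*a)* → 7 states
  c|(c*a)* → 11 states
  (c|(c*a)*)* → 13 states
  c|(c|(c*a)*)* → 17 states

17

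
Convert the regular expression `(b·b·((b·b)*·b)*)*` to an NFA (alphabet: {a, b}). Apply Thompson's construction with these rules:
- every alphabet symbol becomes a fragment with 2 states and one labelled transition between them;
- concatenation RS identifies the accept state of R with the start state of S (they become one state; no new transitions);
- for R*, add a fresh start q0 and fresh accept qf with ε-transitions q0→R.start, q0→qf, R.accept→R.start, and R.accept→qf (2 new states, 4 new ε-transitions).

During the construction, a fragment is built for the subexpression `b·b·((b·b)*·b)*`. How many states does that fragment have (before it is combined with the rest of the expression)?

Fragment for `b·b·((b·b)*·b)*`:
Each of the 5 symbol leaves contributes a 2-state fragment.
  b·b → 3 states
  (b·b)* → 5 states
  (b·b)*·b → 6 states
  ((b·b)*·b)* → 8 states
  b·b·((b·b)*·b)* → 10 states

10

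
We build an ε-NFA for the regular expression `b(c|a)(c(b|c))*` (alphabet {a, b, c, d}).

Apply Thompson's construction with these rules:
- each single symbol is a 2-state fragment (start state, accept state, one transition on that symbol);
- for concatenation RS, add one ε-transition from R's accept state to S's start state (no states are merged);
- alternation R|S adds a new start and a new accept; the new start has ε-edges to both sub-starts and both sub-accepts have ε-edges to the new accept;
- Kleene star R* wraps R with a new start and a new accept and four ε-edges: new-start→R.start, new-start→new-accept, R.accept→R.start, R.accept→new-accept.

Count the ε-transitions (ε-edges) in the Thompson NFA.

15

By structural recursion:
Each of the 6 symbol leaves contributes 0 ε-transitions.
  c|a : 4 ε-transitions
  b|c : 4 ε-transitions
  c(b|c) : 5 ε-transitions
  (c(b|c))* : 9 ε-transitions
  b(c|a)(c(b|c))* : 15 ε-transitions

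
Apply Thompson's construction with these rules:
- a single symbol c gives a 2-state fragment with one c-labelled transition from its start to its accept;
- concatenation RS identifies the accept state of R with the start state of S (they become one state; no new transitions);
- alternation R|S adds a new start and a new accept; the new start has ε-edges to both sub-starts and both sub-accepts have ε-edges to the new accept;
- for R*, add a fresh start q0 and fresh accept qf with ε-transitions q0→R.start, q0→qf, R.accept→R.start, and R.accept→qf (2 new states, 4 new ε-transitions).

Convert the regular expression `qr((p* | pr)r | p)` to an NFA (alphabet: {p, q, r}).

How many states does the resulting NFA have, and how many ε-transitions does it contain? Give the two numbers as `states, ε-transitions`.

16, 12

Bottom-up over the parse tree:
Each of the 7 symbol leaves contributes 2 states and 0 ε-transitions.
  p* — 4 states, 4 ε-transitions
  pr — 3 states, 0 ε-transitions
  p* | pr — 9 states, 8 ε-transitions
  (p* | pr)r — 10 states, 8 ε-transitions
  (p* | pr)r | p — 14 states, 12 ε-transitions
  qr((p* | pr)r | p) — 16 states, 12 ε-transitions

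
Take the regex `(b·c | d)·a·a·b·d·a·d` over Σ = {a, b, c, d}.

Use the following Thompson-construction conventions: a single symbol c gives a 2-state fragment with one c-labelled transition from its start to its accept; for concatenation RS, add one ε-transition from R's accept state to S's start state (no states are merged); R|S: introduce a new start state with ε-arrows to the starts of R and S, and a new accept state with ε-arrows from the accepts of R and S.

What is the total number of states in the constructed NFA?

20

Recursing over subexpressions:
Each of the 9 symbol leaves contributes a 2-state fragment.
  b·c — 4 states
  b·c | d — 8 states
  (b·c | d)·a·a·b·d·a·d — 20 states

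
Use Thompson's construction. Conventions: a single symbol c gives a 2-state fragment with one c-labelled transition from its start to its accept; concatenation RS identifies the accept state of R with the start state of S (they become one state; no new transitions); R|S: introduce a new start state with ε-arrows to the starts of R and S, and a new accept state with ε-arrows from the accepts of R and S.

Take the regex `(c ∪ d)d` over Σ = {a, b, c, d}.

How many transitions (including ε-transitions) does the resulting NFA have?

7

Per subexpression:
Each of the 3 symbol leaves contributes 1 transition (1 symbol, 0 ε).
  c ∪ d : 6 transitions (2 symbol, 4 ε)
  (c ∪ d)d : 7 transitions (3 symbol, 4 ε)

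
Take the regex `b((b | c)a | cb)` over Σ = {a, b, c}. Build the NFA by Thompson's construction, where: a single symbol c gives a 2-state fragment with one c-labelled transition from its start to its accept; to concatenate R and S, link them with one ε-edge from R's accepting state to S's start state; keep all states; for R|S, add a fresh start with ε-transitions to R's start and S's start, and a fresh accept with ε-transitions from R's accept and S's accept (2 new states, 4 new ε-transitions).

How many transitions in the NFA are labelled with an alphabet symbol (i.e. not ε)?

Recursing over subexpressions:
Each of the 6 symbol leaves contributes exactly 1 symbol transition.
  b | c = 2 symbol transitions
  (b | c)a = 3 symbol transitions
  cb = 2 symbol transitions
  (b | c)a | cb = 5 symbol transitions
  b((b | c)a | cb) = 6 symbol transitions

6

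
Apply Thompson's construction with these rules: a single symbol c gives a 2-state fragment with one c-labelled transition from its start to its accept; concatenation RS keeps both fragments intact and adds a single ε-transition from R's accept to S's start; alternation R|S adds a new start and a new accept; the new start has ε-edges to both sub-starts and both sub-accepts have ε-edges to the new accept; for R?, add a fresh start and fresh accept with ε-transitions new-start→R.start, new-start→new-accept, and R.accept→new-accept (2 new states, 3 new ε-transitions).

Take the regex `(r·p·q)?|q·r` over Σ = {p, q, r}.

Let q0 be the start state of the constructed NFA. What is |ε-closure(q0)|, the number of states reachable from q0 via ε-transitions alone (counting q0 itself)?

Compute the ε-closure size of each fragment's start state recursively; a symbol fragment's start has no outgoing ε-edge, so its closure is just itself (size 1).
  r·p·q → same as the first factor's closure: |ε-closure| = 1
  (r·p·q)? → |ε-closure| = 1 (new start) + 1 (body) + 1 (new accept, via ε) = 3
  q·r → |ε-closure| equals the left operand's closure size = 1 (its accept is not ε-reachable, so the closure stops there)
  (r·p·q)?|q·r → new start ε-reaches every alternative's start; at least one alternative accepts ε, so the union's new accept is reached too: |ε-closure| = 1 + 3 + 1 + 1 = 6

6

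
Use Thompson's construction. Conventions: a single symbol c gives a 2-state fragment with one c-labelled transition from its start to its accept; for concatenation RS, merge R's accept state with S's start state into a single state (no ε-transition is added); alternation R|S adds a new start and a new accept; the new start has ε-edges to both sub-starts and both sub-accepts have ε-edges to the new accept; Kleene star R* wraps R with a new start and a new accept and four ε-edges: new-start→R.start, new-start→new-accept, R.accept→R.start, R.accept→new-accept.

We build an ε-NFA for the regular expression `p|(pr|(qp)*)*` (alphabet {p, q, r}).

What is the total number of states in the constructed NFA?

Recursing over subexpressions:
Each of the 5 symbol leaves contributes a 2-state fragment.
  pr — 3 states
  qp — 3 states
  (qp)* — 5 states
  pr|(qp)* — 10 states
  (pr|(qp)*)* — 12 states
  p|(pr|(qp)*)* — 16 states

16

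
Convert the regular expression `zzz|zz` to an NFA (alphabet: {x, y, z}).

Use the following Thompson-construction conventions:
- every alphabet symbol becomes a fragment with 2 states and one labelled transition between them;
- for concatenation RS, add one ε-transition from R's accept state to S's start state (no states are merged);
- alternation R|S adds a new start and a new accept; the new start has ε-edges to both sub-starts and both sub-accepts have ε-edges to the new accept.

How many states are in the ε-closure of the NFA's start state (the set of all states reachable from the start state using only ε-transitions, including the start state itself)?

Compute the ε-closure size of each fragment's start state recursively; a symbol fragment's start has no outgoing ε-edge, so its closure is just itself (size 1).
  zzz : same as the first factor's closure: |closure| = 1
  zz : same as the first factor's closure: |closure| = 1
  zzz|zz : new start ε-reaches every alternative's start; none of them accept ε, so the new accept is not reached: |closure| = 1 + 1 + 1 = 3

3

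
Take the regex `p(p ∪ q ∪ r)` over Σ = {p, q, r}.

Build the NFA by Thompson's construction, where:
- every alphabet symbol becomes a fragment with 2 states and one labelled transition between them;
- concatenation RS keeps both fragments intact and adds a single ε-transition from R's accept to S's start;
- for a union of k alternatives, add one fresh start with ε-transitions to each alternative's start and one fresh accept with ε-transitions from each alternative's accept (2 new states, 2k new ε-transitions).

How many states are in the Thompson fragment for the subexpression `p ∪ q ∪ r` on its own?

8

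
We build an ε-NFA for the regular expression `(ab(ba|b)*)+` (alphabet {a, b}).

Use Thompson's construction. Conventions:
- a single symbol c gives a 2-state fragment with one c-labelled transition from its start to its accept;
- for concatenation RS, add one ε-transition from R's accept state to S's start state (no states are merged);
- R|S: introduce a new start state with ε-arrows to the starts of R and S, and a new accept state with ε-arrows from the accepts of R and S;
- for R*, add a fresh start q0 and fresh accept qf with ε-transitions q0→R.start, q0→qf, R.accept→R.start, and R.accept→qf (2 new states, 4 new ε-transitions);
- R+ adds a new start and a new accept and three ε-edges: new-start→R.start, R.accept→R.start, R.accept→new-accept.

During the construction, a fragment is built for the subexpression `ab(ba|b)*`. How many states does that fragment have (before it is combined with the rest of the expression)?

Fragment for `ab(ba|b)*`:
Each of the 5 symbol leaves contributes a 2-state fragment.
  ba = 4 states
  ba|b = 8 states
  (ba|b)* = 10 states
  ab(ba|b)* = 14 states

14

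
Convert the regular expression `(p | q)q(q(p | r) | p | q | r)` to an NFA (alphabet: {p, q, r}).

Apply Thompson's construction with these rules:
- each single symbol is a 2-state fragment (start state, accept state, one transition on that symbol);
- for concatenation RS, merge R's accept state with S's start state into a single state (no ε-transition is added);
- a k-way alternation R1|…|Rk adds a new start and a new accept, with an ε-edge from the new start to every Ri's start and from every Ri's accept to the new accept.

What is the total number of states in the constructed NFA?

Building bottom-up:
Each of the 9 symbol leaves contributes a 2-state fragment.
  p | q → 6 states
  p | r → 6 states
  q(p | r) → 7 states
  q(p | r) | p | q | r → 15 states
  (p | q)q(q(p | r) | p | q | r) → 21 states

21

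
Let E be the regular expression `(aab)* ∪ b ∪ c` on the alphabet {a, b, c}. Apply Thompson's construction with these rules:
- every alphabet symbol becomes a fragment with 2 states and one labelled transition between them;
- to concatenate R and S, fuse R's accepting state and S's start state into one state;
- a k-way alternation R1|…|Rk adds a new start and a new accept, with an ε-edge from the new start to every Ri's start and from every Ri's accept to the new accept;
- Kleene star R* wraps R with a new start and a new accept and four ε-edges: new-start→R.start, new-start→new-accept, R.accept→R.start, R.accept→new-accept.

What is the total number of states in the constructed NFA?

12

Bottom-up over the parse tree:
Each of the 5 symbol leaves contributes a 2-state fragment.
  aab → 4 states
  (aab)* → 6 states
  (aab)* ∪ b ∪ c → 12 states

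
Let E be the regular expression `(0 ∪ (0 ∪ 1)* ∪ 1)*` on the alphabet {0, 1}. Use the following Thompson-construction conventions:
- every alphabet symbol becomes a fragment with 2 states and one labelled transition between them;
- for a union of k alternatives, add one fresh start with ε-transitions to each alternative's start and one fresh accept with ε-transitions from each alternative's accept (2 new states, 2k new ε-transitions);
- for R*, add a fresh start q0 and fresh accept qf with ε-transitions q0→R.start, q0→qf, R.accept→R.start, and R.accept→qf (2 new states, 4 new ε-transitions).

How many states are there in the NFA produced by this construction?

Bottom-up over the parse tree:
Each of the 4 symbol leaves contributes a 2-state fragment.
  0 ∪ 1 = 6 states
  (0 ∪ 1)* = 8 states
  0 ∪ (0 ∪ 1)* ∪ 1 = 14 states
  (0 ∪ (0 ∪ 1)* ∪ 1)* = 16 states

16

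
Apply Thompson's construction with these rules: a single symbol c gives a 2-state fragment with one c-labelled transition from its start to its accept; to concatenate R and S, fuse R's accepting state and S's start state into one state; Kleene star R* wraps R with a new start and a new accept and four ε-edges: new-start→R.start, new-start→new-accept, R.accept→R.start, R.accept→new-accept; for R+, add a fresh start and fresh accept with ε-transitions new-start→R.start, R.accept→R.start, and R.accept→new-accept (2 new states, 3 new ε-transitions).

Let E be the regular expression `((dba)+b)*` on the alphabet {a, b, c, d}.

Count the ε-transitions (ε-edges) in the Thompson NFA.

7

Per subexpression:
Each of the 4 symbol leaves contributes 0 ε-transitions.
  dba → 0 ε-transitions
  (dba)+ → 3 ε-transitions
  (dba)+b → 3 ε-transitions
  ((dba)+b)* → 7 ε-transitions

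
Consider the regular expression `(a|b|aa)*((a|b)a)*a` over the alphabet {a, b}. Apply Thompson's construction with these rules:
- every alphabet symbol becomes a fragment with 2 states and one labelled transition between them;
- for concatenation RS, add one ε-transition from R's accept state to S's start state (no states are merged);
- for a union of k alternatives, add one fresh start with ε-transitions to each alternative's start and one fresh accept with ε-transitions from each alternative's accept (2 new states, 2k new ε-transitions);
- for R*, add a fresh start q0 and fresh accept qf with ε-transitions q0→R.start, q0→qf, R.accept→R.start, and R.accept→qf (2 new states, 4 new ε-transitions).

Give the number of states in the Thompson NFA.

By structural recursion:
Each of the 8 symbol leaves contributes a 2-state fragment.
  aa : 4 states
  a|b|aa : 10 states
  (a|b|aa)* : 12 states
  a|b : 6 states
  (a|b)a : 8 states
  ((a|b)a)* : 10 states
  (a|b|aa)*((a|b)a)*a : 24 states

24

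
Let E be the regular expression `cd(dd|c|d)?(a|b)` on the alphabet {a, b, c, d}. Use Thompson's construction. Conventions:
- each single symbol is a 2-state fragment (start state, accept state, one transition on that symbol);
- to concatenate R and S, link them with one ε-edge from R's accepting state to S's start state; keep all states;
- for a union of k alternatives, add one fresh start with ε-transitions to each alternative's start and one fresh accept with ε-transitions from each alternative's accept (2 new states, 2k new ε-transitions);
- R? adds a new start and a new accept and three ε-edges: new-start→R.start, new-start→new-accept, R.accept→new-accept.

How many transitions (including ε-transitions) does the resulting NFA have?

25

Building bottom-up:
Each of the 8 symbol leaves contributes 1 transition (1 symbol, 0 ε).
  dd → 3 transitions (2 symbol, 1 ε)
  dd|c|d → 11 transitions (4 symbol, 7 ε)
  (dd|c|d)? → 14 transitions (4 symbol, 10 ε)
  a|b → 6 transitions (2 symbol, 4 ε)
  cd(dd|c|d)?(a|b) → 25 transitions (8 symbol, 17 ε)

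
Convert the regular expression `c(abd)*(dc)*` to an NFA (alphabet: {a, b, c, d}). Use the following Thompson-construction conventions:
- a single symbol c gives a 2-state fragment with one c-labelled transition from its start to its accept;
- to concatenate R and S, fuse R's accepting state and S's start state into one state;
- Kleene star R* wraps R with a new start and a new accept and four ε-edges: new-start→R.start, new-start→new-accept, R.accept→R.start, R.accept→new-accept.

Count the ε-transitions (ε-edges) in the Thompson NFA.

8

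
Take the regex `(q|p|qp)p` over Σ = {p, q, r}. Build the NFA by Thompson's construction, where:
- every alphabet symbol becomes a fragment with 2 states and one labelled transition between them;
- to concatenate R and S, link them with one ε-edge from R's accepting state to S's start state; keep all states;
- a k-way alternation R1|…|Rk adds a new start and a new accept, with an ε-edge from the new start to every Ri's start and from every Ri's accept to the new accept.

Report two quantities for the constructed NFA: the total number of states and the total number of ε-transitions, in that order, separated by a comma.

12, 8

Per subexpression:
Each of the 5 symbol leaves contributes 2 states and 0 ε-transitions.
  qp — 4 states, 1 ε-transition
  q|p|qp — 10 states, 7 ε-transitions
  (q|p|qp)p — 12 states, 8 ε-transitions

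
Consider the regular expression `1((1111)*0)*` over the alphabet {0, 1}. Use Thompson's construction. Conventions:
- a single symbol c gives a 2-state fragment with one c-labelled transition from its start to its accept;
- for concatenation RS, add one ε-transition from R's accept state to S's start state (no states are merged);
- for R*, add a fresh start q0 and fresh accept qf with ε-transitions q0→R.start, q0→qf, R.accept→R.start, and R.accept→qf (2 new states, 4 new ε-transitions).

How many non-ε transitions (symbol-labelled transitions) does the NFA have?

6

Recursing over subexpressions:
Each of the 6 symbol leaves contributes exactly 1 symbol transition.
  1111 = 4 symbol transitions
  (1111)* = 4 symbol transitions
  (1111)*0 = 5 symbol transitions
  ((1111)*0)* = 5 symbol transitions
  1((1111)*0)* = 6 symbol transitions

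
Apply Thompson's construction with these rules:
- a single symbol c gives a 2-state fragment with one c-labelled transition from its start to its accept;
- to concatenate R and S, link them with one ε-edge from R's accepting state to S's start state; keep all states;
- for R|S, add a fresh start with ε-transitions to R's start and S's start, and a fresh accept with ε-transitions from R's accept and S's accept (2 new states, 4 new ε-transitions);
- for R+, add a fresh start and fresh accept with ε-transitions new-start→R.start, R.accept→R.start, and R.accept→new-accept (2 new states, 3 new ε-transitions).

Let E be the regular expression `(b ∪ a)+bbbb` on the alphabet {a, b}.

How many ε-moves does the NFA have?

11

Per subexpression:
Each of the 6 symbol leaves contributes 0 ε-transitions.
  b ∪ a → 4 ε-transitions
  (b ∪ a)+ → 7 ε-transitions
  (b ∪ a)+bbbb → 11 ε-transitions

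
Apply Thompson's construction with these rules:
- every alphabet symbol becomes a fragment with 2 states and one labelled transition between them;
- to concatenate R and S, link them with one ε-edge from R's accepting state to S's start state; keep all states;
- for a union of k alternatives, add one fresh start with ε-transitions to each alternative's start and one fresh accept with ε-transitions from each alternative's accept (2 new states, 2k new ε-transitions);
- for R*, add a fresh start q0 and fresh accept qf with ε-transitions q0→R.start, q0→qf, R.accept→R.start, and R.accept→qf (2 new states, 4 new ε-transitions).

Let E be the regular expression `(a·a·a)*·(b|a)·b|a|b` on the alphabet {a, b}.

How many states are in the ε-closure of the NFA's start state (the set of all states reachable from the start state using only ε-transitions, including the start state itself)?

9

Work bottom-up. For each fragment F, track |ε-closure(F.start)| and whether F's accept lies in that closure (i.e. whether F accepts ε). A single-symbol fragment has closure size 1 and does not accept ε.
  a·a·a : same as the first factor's closure: C = 1
  (a·a·a)* : new start has ε-edges to the inner start and to the new accept, so C = 2 + 1 = 3
  b|a : new start ε-reaches every alternative's start; none of them accept ε, so the new accept is not reached: C = 1 + 1 + 1 = 3
  (a·a·a)*·(b|a)·b : C = 3 + 3 = 6 (closure spills across the concat boundary because the left factor accepts ε)
  (a·a·a)*·(b|a)·b|a|b : new start ε-reaches every alternative's start; none of them accept ε, so the new accept is not reached: C = 1 + 6 + 1 + 1 = 9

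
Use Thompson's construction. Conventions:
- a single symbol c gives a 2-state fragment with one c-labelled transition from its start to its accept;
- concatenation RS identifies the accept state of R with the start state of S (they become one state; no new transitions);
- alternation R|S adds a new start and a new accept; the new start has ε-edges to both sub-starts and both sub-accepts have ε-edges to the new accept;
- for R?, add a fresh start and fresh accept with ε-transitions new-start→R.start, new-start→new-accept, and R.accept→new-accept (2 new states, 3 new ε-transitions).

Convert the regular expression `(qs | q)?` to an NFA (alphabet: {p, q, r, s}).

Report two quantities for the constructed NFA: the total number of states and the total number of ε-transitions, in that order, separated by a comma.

9, 7

By structural recursion:
Each of the 3 symbol leaves contributes 2 states and 0 ε-transitions.
  qs → 3 states, 0 ε-transitions
  qs | q → 7 states, 4 ε-transitions
  (qs | q)? → 9 states, 7 ε-transitions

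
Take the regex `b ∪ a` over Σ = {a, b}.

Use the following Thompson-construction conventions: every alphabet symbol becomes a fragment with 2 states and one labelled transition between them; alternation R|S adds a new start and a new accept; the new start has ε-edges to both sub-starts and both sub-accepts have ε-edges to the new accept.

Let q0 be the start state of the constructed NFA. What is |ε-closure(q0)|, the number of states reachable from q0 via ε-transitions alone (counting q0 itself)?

Compute the ε-closure size of each fragment's start state recursively; a symbol fragment's start has no outgoing ε-edge, so its closure is just itself (size 1).
  b ∪ a → C = 1 + 1 + 1 = 3 (the new accept is not ε-reachable since no branch accepts ε)

3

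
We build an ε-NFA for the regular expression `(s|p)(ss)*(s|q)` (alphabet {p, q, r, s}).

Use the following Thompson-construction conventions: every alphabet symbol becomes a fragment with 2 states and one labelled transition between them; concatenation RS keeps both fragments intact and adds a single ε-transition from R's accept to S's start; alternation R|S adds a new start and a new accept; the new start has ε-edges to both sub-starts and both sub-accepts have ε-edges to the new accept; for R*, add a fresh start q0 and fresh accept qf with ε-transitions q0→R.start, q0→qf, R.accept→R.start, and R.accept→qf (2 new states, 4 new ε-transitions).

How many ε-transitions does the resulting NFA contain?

15

Per subexpression:
Each of the 6 symbol leaves contributes 0 ε-transitions.
  s|p = 4 ε-transitions
  ss = 1 ε-transition
  (ss)* = 5 ε-transitions
  s|q = 4 ε-transitions
  (s|p)(ss)*(s|q) = 15 ε-transitions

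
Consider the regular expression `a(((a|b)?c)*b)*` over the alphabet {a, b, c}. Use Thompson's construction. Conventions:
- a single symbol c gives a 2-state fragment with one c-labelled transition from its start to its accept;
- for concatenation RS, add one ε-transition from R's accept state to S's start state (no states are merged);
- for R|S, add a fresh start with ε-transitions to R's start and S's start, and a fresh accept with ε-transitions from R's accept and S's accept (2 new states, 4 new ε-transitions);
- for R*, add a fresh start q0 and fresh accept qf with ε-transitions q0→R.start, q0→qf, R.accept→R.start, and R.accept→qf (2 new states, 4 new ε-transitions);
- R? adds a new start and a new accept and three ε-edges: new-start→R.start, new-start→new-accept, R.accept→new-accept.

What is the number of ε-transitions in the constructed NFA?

Per subexpression:
Each of the 5 symbol leaves contributes 0 ε-transitions.
  a|b → 4 ε-transitions
  (a|b)? → 7 ε-transitions
  (a|b)?c → 8 ε-transitions
  ((a|b)?c)* → 12 ε-transitions
  ((a|b)?c)*b → 13 ε-transitions
  (((a|b)?c)*b)* → 17 ε-transitions
  a(((a|b)?c)*b)* → 18 ε-transitions

18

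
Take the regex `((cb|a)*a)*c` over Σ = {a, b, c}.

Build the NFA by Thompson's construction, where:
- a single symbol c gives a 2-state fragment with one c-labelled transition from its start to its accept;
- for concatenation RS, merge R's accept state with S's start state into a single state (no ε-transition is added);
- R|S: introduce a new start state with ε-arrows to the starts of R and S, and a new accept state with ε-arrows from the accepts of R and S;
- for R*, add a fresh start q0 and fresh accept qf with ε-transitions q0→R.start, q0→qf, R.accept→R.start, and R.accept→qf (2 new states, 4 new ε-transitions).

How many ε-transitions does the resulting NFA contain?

By structural recursion:
Each of the 5 symbol leaves contributes 0 ε-transitions.
  cb — 0 ε-transitions
  cb|a — 4 ε-transitions
  (cb|a)* — 8 ε-transitions
  (cb|a)*a — 8 ε-transitions
  ((cb|a)*a)* — 12 ε-transitions
  ((cb|a)*a)*c — 12 ε-transitions

12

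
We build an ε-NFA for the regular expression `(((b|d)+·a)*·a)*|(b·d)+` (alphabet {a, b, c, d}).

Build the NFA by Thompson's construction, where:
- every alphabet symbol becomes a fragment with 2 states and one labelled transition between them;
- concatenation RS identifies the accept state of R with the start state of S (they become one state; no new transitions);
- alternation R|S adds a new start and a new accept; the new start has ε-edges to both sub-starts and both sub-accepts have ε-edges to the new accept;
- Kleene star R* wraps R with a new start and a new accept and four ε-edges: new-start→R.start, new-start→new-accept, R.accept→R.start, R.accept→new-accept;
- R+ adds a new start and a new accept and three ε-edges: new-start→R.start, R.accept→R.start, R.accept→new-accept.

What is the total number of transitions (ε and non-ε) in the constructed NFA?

28

Recursing over subexpressions:
Each of the 6 symbol leaves contributes 1 transition (1 symbol, 0 ε).
  b|d : 6 transitions (2 symbol, 4 ε)
  (b|d)+ : 9 transitions (2 symbol, 7 ε)
  (b|d)+·a : 10 transitions (3 symbol, 7 ε)
  ((b|d)+·a)* : 14 transitions (3 symbol, 11 ε)
  ((b|d)+·a)*·a : 15 transitions (4 symbol, 11 ε)
  (((b|d)+·a)*·a)* : 19 transitions (4 symbol, 15 ε)
  b·d : 2 transitions (2 symbol, 0 ε)
  (b·d)+ : 5 transitions (2 symbol, 3 ε)
  (((b|d)+·a)*·a)*|(b·d)+ : 28 transitions (6 symbol, 22 ε)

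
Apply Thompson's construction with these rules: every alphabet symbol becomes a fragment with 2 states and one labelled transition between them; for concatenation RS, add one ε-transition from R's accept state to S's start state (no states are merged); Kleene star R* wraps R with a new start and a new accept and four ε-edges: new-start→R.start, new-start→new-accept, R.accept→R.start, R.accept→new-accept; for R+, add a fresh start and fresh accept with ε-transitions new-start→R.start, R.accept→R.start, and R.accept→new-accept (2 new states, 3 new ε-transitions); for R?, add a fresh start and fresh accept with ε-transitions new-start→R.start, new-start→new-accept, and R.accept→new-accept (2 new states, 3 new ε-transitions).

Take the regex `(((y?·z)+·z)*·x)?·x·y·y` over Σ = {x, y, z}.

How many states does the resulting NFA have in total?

Building bottom-up:
Each of the 7 symbol leaves contributes a 2-state fragment.
  y? — 4 states
  y?·z — 6 states
  (y?·z)+ — 8 states
  (y?·z)+·z — 10 states
  ((y?·z)+·z)* — 12 states
  ((y?·z)+·z)*·x — 14 states
  (((y?·z)+·z)*·x)? — 16 states
  (((y?·z)+·z)*·x)?·x·y·y — 22 states

22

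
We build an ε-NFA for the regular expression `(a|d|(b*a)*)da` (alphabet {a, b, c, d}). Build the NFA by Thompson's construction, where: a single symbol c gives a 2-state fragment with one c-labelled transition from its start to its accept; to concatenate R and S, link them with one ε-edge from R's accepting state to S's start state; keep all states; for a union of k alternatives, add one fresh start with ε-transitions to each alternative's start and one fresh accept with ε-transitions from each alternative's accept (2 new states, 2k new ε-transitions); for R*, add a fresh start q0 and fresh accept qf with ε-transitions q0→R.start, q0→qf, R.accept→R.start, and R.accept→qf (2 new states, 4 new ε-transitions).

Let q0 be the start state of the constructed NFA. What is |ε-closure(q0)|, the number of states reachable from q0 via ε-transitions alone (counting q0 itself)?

11

Work bottom-up. For each fragment F, track |ε-closure(F.start)| and whether F's accept lies in that closure (i.e. whether F accepts ε). A single-symbol fragment has closure size 1 and does not accept ε.
  b* — new start has ε-edges to the inner start and to the new accept, so C = 2 + 1 = 3
  b*a — the left operand accepts ε, so the closure extends into the next operand (via the concat ε-link); C = 3 + 1 = 4
  (b*a)* — new start has ε-edges to the inner start and to the new accept, so C = 2 + 4 = 6
  a|d|(b*a)* — new start ε-reaches every alternative's start; at least one alternative accepts ε, so the union's new accept is reached too: C = 1 + 1 + 1 + 6 + 1 = 10
  (a|d|(b*a)*)da — the left operand accepts ε, so the closure extends into the next operand (via the concat ε-link); C = 10 + 1 = 11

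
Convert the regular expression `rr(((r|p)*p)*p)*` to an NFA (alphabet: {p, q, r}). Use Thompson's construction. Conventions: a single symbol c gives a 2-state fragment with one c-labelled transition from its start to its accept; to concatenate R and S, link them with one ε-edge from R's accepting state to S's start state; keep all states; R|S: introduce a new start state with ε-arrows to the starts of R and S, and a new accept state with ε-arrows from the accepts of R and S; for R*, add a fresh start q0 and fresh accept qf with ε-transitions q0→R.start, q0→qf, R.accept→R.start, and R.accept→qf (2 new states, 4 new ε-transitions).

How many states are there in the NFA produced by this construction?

20

Building bottom-up:
Each of the 6 symbol leaves contributes a 2-state fragment.
  r|p : 6 states
  (r|p)* : 8 states
  (r|p)*p : 10 states
  ((r|p)*p)* : 12 states
  ((r|p)*p)*p : 14 states
  (((r|p)*p)*p)* : 16 states
  rr(((r|p)*p)*p)* : 20 states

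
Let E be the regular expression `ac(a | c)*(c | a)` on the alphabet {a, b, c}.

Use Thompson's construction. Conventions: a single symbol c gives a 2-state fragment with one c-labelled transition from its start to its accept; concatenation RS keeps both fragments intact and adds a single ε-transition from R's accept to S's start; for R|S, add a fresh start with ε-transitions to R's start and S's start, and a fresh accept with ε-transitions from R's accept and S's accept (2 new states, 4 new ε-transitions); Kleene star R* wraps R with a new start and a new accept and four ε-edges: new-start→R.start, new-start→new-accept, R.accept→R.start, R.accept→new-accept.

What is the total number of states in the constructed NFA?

Bottom-up over the parse tree:
Each of the 6 symbol leaves contributes a 2-state fragment.
  a | c — 6 states
  (a | c)* — 8 states
  c | a — 6 states
  ac(a | c)*(c | a) — 18 states

18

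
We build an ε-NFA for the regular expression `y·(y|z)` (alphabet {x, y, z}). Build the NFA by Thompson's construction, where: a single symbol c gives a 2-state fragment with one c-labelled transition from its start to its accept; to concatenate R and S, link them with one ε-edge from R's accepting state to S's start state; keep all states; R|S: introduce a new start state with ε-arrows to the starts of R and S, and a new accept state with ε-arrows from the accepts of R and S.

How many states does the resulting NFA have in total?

8

By structural recursion:
Each of the 3 symbol leaves contributes a 2-state fragment.
  y|z → 6 states
  y·(y|z) → 8 states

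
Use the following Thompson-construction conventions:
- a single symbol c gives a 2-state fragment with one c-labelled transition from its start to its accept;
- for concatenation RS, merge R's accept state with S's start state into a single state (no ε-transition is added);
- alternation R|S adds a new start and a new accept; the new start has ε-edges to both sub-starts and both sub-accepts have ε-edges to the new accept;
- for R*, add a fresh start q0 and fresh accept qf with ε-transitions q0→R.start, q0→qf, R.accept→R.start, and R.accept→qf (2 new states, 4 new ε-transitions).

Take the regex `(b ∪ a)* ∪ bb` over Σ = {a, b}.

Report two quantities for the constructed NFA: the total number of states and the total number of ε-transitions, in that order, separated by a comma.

Bottom-up over the parse tree:
Each of the 4 symbol leaves contributes 2 states and 0 ε-transitions.
  b ∪ a — 6 states, 4 ε-transitions
  (b ∪ a)* — 8 states, 8 ε-transitions
  bb — 3 states, 0 ε-transitions
  (b ∪ a)* ∪ bb — 13 states, 12 ε-transitions

13, 12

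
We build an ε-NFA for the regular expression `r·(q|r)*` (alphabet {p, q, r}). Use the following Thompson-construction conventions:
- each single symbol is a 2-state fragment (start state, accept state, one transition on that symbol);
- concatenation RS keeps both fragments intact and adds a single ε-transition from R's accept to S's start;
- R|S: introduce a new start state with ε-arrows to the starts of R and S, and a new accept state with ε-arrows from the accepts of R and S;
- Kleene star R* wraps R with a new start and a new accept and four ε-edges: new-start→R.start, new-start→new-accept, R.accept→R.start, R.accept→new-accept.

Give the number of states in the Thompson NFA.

10

By structural recursion:
Each of the 3 symbol leaves contributes a 2-state fragment.
  q|r = 6 states
  (q|r)* = 8 states
  r·(q|r)* = 10 states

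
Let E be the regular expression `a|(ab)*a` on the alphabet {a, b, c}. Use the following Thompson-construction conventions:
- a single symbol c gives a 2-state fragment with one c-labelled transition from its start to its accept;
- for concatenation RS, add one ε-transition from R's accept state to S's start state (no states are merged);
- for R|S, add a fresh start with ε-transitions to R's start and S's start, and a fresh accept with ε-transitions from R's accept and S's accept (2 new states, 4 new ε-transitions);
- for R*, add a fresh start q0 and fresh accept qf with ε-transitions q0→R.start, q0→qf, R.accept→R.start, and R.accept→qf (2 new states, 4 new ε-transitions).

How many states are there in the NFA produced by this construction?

12

Per subexpression:
Each of the 4 symbol leaves contributes a 2-state fragment.
  ab — 4 states
  (ab)* — 6 states
  (ab)*a — 8 states
  a|(ab)*a — 12 states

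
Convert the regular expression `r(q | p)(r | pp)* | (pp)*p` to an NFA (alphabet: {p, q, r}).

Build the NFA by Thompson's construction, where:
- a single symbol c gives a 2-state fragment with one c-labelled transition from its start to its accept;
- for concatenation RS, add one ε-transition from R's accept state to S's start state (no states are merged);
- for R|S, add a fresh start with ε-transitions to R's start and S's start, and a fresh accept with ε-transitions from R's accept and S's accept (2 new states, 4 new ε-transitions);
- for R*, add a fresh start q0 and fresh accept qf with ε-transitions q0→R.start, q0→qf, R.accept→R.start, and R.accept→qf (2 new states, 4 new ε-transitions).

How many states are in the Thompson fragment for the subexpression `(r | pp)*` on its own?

10

Fragment for `(r | pp)*`:
Each of the 3 symbol leaves contributes a 2-state fragment.
  pp → 4 states
  r | pp → 8 states
  (r | pp)* → 10 states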